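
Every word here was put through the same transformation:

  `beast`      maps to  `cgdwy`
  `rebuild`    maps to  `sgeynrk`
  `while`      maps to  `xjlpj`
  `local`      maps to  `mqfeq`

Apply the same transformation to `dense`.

egqwj

In beast: b→c is +1, e→g is +2, a→d is +3, s→w is +4 — the shift increases by 1 each position. Letter i (0-indexed) is shifted by i+1, so successive shifts are 1, 2, 3, ….
For dense: d+1=e, e+2=g, n+3=q, s+4=w, e+5=j.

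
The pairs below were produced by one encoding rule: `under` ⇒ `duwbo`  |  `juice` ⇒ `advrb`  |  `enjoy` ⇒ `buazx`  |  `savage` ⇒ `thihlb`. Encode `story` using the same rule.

tyzox

Each letter's alphabet position (a=0..z=25) is mapped through 5·x+7 mod 26 — an affine cipher.
For story: s(18)→5·18+7≡19=t; t(19)→5·19+7≡24=y; o(14)→5·14+7≡25=z; r(17)→5·17+7≡14=o; y(24)→5·24+7≡23=x (all mod 26).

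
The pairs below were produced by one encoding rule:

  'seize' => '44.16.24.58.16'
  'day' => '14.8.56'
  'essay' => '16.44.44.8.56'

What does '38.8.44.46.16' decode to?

paste

With a=1..z=26, the number is 2·pos + 6.
Reversing it on 38.8.44.46.16: 38→(38−6)÷2=16=p, 8→(8−6)÷2=1=a, 44→(44−6)÷2=19=s, 46→(46−6)÷2=20=t, 16→(16−6)÷2=5=e.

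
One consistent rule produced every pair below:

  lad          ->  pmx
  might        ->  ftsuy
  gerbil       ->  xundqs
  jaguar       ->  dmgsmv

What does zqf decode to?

The output letters match the input read backwards, each shifted +12: lad reversed is dal. The word is reversed, then every letter is shifted forward by 12.
Reversing it on zqf: shift back: z−12=n, q−12=e, f−12=t → net; then reverse → ten.

ten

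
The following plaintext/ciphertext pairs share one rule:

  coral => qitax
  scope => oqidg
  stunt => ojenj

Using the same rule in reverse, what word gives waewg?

c(2)→q(16) and o(14)→i(8) fit y≡21x+0 (mod 26); the inverse of 21 mod 26 is 5. Each letter's alphabet position (a=0..z=25) is mapped through 21·x+0 mod 26 — an affine cipher.
Undoing it on waewg: w(22)→5·(22−0)≡6=g; a(0)→5·(0−0)≡0=a; e(4)→5·(4−0)≡20=u; w(22)→5·(22−0)≡6=g; g(6)→5·(6−0)≡4=e (all mod 26).

gauge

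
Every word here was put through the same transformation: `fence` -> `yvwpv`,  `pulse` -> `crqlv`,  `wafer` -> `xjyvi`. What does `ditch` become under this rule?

shope

f(5)→y(24) and e(4)→v(21) fit y≡3x+9 (mod 26); the inverse of 3 mod 26 is 9. Treating letters as 0–25, the rule is x ↦ 3x + 9 (mod 26).
For ditch: d(3)→3·3+9≡18=s; i(8)→3·8+9≡7=h; t(19)→3·19+9≡14=o; c(2)→3·2+9≡15=p; h(7)→3·7+9≡4=e (all mod 26).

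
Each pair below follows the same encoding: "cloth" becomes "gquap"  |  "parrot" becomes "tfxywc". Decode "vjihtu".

In cloth: c→g is +4, l→q is +5, o→u is +6, t→a is +7 — the shift increases by 1 each position. The shift increases by 1 at each position, starting from +4: 4, 5, 6, ….
Undoing it on vjihtu: v−4=r, j−5=e, i−6=c, h−7=a, t−8=l, u−9=l.

recall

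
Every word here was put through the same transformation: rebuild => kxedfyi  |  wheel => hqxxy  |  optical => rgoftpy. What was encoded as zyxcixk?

r(17)→k(10) and e(4)→x(23) fit y≡15x+15 (mod 26); the inverse of 15 mod 26 is 7. This is an affine cipher: with a=0,…,z=25, each position x becomes (15x+15) mod 26.
Undoing it on zyxcixk: z(25)→7·(25−15)≡18=s; y(24)→7·(24−15)≡11=l; x(23)→7·(23−15)≡4=e; c(2)→7·(2−15)≡13=n; i(8)→7·(8−15)≡3=d; x(23)→7·(23−15)≡4=e; k(10)→7·(10−15)≡17=r (all mod 26).

slender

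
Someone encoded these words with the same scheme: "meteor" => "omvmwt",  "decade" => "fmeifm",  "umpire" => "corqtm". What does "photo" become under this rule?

The shift depends on letter class: consonant m→o is +2, but vowel e→m is +8. The rule splits by letter class: vowels +8, consonants +2.
Applying it to photo: p(cons)+2=r, h(cons)+2=j, o(vowel)+8=w, t(cons)+2=v, o(vowel)+8=w.

rjwvw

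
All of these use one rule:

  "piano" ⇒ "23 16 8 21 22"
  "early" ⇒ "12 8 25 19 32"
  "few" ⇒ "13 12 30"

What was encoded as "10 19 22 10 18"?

p is letter #16 and maps to 23: an offset of 7. Each letter is replaced by its alphabet position (a=1..z=26) + 7.
Undoing it on 10 19 22 10 18: 10→(10−7)÷1=3=c, 19→(19−7)÷1=12=l, 22→(22−7)÷1=15=o, 10→(10−7)÷1=3=c, 18→(18−7)÷1=11=k.

clock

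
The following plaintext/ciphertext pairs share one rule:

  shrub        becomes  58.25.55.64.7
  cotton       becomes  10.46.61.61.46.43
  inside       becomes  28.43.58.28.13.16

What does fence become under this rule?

s(#19)→58 and h(#8)→25: differences scale by 3, so n = 3·pos + 1. Each letter becomes 3×(its alphabet position, a=1..z=26) + 1.
Applying it to fence: f=6→19, e=5→16, n=14→43, c=3→10, e=5→16.

19.16.43.10.16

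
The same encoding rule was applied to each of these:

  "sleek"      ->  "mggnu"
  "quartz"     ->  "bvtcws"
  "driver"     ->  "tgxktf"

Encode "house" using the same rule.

Read the word backwards and shift each letter +2.
For house: reverse → esuoh; then shift: e+2=g, s+2=u, u+2=w, o+2=q, h+2=j.

guwqj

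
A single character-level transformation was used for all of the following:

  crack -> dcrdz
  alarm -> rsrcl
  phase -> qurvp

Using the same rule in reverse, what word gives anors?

vital

c(2)→d(3) and r(17)→c(2) fit y≡19x+17 (mod 26); the inverse of 19 mod 26 is 11. This is an affine cipher: with a=0,…,z=25, each position x becomes (19x+17) mod 26.
Reversing it on anors: a(0)→11·(0−17)≡21=v; n(13)→11·(13−17)≡8=i; o(14)→11·(14−17)≡19=t; r(17)→11·(17−17)≡0=a; s(18)→11·(18−17)≡11=l (all mod 26).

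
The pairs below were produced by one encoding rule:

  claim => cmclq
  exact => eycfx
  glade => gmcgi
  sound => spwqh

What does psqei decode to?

probe

In claim: c→c is +0, l→m is +1, a→c is +2, i→l is +3 — the shift increases by 1 each position. Each letter shifts forward by its position index (0, 1, 2, …) — the shift grows by one for each successive letter.
Undoing it on psqei: p−0=p, s−1=r, q−2=o, e−3=b, i−4=e.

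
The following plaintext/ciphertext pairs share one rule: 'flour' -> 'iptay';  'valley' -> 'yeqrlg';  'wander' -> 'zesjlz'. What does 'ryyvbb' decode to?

output

In flour: f→i is +3, l→p is +4, o→t is +5, u→a is +6 — the shift increases by 1 each position. The shift increases by 1 at each position, starting from +3: 3, 4, 5, ….
Undoing it on ryyvbb: r−3=o, y−4=u, y−5=t, v−6=p, b−7=u, b−8=t.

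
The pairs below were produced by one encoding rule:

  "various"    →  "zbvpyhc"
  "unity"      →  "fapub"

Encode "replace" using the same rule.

The output letters match the input read backwards, each shifted +7: various reversed is suoirav. Two steps: reverse the string, then apply a Caesar shift of +7.
On replace: reverse → ecalper; then shift: e+7=l, c+7=j, a+7=h, l+7=s, p+7=w, e+7=l, r+7=y.

ljhswly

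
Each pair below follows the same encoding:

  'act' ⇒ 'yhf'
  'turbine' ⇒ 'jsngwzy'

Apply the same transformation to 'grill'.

qqnwl

The output letters match the input read backwards, each shifted +5: act reversed is tca. Read the word backwards and shift each letter +5.
For grill: reverse → llirg; then shift: l+5=q, l+5=q, i+5=n, r+5=w, g+5=l.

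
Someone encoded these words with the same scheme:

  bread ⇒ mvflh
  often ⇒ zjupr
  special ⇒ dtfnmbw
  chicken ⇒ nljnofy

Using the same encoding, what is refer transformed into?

cigpv

Shifts by position in bread: pos 0: b→m (+11), pos 1: r→v (+4), pos 2: e→f (+1), pos 3: a→l (+11), pos 4: d→h (+4) — repeating every 3. It's a Vigenère-style cipher with numeric key [11,4,1]: position i shifts by key[i mod 3].
Applying it to refer: r+11=c, e+4=i, f+1=g, e+11=p, r+4=v.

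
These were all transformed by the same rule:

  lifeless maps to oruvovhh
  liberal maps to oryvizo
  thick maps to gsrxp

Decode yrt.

big

Each pair mirrors across the alphabet (l↔o, i↔r, f↔u): positions sum to 25. Each letter is replaced by its mirror in the alphabet: a↔z, b↔y, c↔x, and so on (the Atbash cipher).
Undoing it on yrt: y↔b, r↔i, t↔g.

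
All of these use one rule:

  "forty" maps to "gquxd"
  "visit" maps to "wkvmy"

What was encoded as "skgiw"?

Each letter shifts forward by (position + 1), i.e. 1, 2, 3, … — the shift grows by one for each successive letter.
Decoding skgiw: s−1=r, k−2=i, g−3=d, i−4=e, w−5=r.

rider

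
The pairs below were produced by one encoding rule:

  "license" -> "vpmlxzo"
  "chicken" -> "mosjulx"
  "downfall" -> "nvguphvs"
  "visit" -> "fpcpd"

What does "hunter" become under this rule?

rbxaoy

Shifts by position in license: pos 0: l→v (+10), pos 1: i→p (+7), pos 2: c→m (+10), pos 3: e→l (+7) — repeating every 2. A repeating key of period 2 is used — shifts +10, +7 over and over.
Applying it to hunter: h+10=r, u+7=b, n+10=x, t+7=a, e+10=o, r+7=y.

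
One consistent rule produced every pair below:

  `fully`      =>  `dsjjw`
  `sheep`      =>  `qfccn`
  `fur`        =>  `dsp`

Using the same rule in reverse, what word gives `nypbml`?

Each letter is shifted forward by 24 in the alphabet (a Caesar shift of +24).
Decoding nypbml: n−24=p, y−24=a, p−24=r, b−24=d, m−24=o, l−24=n.

pardon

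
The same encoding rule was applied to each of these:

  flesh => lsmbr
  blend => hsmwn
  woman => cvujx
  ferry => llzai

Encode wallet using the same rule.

chtuoe

In flesh: f→l is +6, l→s is +7, e→m is +8, s→b is +9 — the shift increases by 1 each position. Letter i (0-indexed) is shifted by i+6, so successive shifts are 6, 7, 8, ….
For wallet: w+6=c, a+7=h, l+8=t, l+9=u, e+10=o, t+11=e.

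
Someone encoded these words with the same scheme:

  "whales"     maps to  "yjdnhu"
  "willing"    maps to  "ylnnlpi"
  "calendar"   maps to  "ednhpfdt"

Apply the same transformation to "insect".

lpuhev

Vowels shift forward by 3 and consonants shift forward by 2.
Applying it to insect: i(vowel)+3=l, n(cons)+2=p, s(cons)+2=u, e(vowel)+3=h, c(cons)+2=e, t(cons)+2=v.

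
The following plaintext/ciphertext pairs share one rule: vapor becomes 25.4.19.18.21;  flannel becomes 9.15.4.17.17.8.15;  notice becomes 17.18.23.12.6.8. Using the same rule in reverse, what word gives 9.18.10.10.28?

The number is (letter's place in the alphabet, a=1) + 3.
Undoing it on 9.18.10.10.28: 9→(9−3)÷1=6=f, 18→(18−3)÷1=15=o, 10→(10−3)÷1=7=g, 10→(10−3)÷1=7=g, 28→(28−3)÷1=25=y.

foggy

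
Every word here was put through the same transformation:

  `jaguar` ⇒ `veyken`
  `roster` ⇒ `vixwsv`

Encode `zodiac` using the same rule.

The output letters match the input read backwards, each shifted +4: jaguar reversed is raugaj. Two steps: reverse the string, then apply a Caesar shift of +4.
On zodiac: reverse → caidoz; then shift: c+4=g, a+4=e, i+4=m, d+4=h, o+4=s, z+4=d.

gemhsd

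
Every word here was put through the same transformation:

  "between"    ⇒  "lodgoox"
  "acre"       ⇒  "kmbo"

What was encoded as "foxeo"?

This is a Caesar cipher with shift 10.
Undoing it on foxeo: f−10=v, o−10=e, x−10=n, e−10=u, o−10=e.

venue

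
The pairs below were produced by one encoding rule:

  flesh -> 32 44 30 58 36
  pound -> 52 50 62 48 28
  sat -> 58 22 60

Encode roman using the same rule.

56 50 46 22 48

f(#6)→32 and l(#12)→44: differences scale by 2, so n = 2·pos + 20. With a=1..z=26, the number is 2·pos + 20.
On roman: r=18→56, o=15→50, m=13→46, a=1→22, n=14→48.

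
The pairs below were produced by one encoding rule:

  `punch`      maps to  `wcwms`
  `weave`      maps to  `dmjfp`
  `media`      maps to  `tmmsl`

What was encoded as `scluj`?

In punch: p→w is +7, u→c is +8, n→w is +9, c→m is +10 — the shift increases by 1 each position. Letter i (0-indexed) is shifted by i+7, so successive shifts are 7, 8, 9, ….
Undoing it on scluj: s−7=l, c−8=u, l−9=c, u−10=k, j−11=y.

lucky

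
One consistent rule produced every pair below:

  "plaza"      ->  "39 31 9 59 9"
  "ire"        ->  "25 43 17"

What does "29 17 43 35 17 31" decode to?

kernel

p(#16)→39 and l(#12)→31: differences scale by 2, so n = 2·pos + 7. Each letter becomes 2×(its alphabet position, a=1..z=26) + 7.
Decoding 29 17 43 35 17 31: 29→(29−7)÷2=11=k, 17→(17−7)÷2=5=e, 43→(43−7)÷2=18=r, 35→(35−7)÷2=14=n, 17→(17−7)÷2=5=e, 31→(31−7)÷2=12=l.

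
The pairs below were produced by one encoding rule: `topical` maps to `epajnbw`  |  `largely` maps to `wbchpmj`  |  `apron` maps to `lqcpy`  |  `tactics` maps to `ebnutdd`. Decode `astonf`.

prince

A repeating key of period 2 is used — shifts +11, +1 over and over.
Decoding astonf: a−11=p, s−1=r, t−11=i, o−1=n, n−11=c, f−1=e.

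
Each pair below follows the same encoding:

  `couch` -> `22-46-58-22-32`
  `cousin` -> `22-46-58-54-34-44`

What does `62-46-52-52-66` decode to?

worry

Each letter becomes 2×(its alphabet position, a=1..z=26) + 16.
Undoing it on 62-46-52-52-66: 62→(62−16)÷2=23=w, 46→(46−16)÷2=15=o, 52→(52−16)÷2=18=r, 52→(52−16)÷2=18=r, 66→(66−16)÷2=25=y.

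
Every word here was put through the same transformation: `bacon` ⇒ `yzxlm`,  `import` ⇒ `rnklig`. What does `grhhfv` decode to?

Each pair mirrors across the alphabet (b↔y, a↔z, c↔x): positions sum to 25. Letters are reflected about the middle of the alphabet (position → 25−position): Atbash.
Undoing it on grhhfv: g↔t, r↔i, h↔s, h↔s, f↔u, v↔e.

tissue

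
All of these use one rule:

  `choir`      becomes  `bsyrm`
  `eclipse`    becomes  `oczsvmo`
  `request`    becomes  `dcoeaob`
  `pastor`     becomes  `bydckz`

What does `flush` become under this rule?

rcevp

The output letters match the input read backwards, each shifted +10: choir reversed is riohc. The word is reversed, then every letter is shifted forward by 10.
Applying it to flush: reverse → hsulf; then shift: h+10=r, s+10=c, u+10=e, l+10=v, f+10=p.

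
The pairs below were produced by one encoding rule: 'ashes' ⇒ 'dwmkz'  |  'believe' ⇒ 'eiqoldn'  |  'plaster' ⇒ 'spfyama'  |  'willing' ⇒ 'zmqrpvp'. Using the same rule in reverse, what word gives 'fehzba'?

Letter i (0-indexed) is shifted by i+3, so successive shifts are 3, 4, 5, ….
Undoing it on fehzba: f−3=c, e−4=a, h−5=c, z−6=t, b−7=u, a−8=s.

cactus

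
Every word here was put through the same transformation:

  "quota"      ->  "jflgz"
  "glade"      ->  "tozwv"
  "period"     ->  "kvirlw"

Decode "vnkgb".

Each pair mirrors across the alphabet (q↔j, u↔f, o↔l): positions sum to 25. Each letter is replaced by its mirror in the alphabet: a↔z, b↔y, c↔x, and so on (the Atbash cipher).
Reversing it on vnkgb: v↔e, n↔m, k↔p, g↔t, b↔y.

empty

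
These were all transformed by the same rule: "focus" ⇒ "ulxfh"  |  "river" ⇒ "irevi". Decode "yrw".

Each pair mirrors across the alphabet (f↔u, o↔l, c↔x): positions sum to 25. This is the alphabet-reversal cipher (Atbash): a becomes z, b becomes y, etc.
Decoding yrw: y↔b, r↔i, w↔d.

bid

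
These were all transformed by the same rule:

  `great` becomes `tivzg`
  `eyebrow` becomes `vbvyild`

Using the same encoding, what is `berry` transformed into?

yviib

Each pair mirrors across the alphabet (g↔t, r↔i, e↔v): positions sum to 25. Letters are reflected about the middle of the alphabet (position → 25−position): Atbash.
For berry: b↔y, e↔v, r↔i, r↔i, y↔b.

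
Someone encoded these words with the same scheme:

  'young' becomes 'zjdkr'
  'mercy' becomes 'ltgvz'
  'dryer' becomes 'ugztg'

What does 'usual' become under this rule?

y(24)→z(25) and o(14)→j(9) fit y≡25x+23 (mod 26); the inverse of 25 mod 26 is 25. This is an affine cipher: with a=0,…,z=25, each position x becomes (25x+23) mod 26.
For usual: u(20)→25·20+23≡3=d; s(18)→25·18+23≡5=f; u(20)→25·20+23≡3=d; a(0)→25·0+23≡23=x; l(11)→25·11+23≡12=m (all mod 26).

dfdxm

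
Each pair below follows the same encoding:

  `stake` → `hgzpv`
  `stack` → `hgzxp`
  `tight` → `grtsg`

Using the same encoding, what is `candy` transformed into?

xzmwb

This is the alphabet-reversal cipher (Atbash): a becomes z, b becomes y, etc.
For candy: c↔x, a↔z, n↔m, d↔w, y↔b.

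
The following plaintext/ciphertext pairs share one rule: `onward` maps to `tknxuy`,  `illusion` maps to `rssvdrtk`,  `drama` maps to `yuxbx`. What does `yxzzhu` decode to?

Each letter's alphabet position (a=0..z=25) is mapped through 9·x+23 mod 26 — an affine cipher.
Reversing it on yxzzhu: y(24)→3·(24−23)≡3=d; x(23)→3·(23−23)≡0=a; z(25)→3·(25−23)≡6=g; z(25)→3·(25−23)≡6=g; h(7)→3·(7−23)≡4=e; u(20)→3·(20−23)≡17=r (all mod 26).

dagger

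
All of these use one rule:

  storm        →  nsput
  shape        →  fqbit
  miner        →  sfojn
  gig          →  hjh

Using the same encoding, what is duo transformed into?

The output letters match the input read backwards, each shifted +1: storm reversed is mrots. Read the word backwards and shift each letter +1.
On duo: reverse → oud; then shift: o+1=p, u+1=v, d+1=e.

pve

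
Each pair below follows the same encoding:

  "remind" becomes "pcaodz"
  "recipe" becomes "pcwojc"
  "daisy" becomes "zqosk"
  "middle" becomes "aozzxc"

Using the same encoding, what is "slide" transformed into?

sxozc

r(17)→p(15) and e(4)→c(2) fit y≡3x+16 (mod 26); the inverse of 3 mod 26 is 9. This is an affine cipher: with a=0,…,z=25, each position x becomes (3x+16) mod 26.
For slide: s(18)→3·18+16≡18=s; l(11)→3·11+16≡23=x; i(8)→3·8+16≡14=o; d(3)→3·3+16≡25=z; e(4)→3·4+16≡2=c (all mod 26).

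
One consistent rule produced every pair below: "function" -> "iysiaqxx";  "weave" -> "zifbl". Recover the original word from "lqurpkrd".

In function: f→i is +3, u→y is +4, n→s is +5, c→i is +6 — the shift increases by 1 each position. The shift increases by 1 at each position, starting from +3: 3, 4, 5, ….
Undoing it on lqurpkrd: l−3=i, q−4=m, u−5=p, r−6=l, p−7=i, k−8=c, r−9=i, d−10=t.

implicit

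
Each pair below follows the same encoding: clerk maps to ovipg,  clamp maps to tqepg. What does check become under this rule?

ogilg

The output letters match the input read backwards, each shifted +4: clerk reversed is krelc. The word is reversed, then every letter is shifted forward by 4.
Applying it to check: reverse → kcehc; then shift: k+4=o, c+4=g, e+4=i, h+4=l, c+4=g.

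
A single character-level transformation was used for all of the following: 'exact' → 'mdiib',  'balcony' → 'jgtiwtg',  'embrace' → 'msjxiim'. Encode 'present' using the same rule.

Shifts by position in exact: pos 0: e→m (+8), pos 1: x→d (+6), pos 2: a→i (+8), pos 3: c→i (+6) — repeating every 2. It's a Vigenère-style cipher with numeric key [8,6]: position i shifts by key[i mod 2].
For present: p+8=x, r+6=x, e+8=m, s+6=y, e+8=m, n+6=t, t+8=b.

xxmymtb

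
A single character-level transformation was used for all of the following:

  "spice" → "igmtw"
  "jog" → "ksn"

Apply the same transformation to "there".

The output letters match the input read backwards, each shifted +4: spice reversed is ecips. Two steps: reverse the string, then apply a Caesar shift of +4.
Applying it to there: reverse → ereht; then shift: e+4=i, r+4=v, e+4=i, h+4=l, t+4=x.

ivilx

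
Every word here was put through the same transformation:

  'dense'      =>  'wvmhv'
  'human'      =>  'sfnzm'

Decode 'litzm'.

organ

Letters are reflected about the middle of the alphabet (position → 25−position): Atbash.
Decoding litzm: l↔o, i↔r, t↔g, z↔a, m↔n.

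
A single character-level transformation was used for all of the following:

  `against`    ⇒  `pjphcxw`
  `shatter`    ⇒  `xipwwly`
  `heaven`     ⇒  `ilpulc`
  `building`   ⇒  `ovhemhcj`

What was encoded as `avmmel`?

puddle

a(0)→p(15) and g(6)→j(9) fit y≡25x+15 (mod 26); the inverse of 25 mod 26 is 25. Each letter's alphabet position (a=0..z=25) is mapped through 25·x+15 mod 26 — an affine cipher.
Reversing it on avmmel: a(0)→25·(0−15)≡15=p; v(21)→25·(21−15)≡20=u; m(12)→25·(12−15)≡3=d; m(12)→25·(12−15)≡3=d; e(4)→25·(4−15)≡11=l; l(11)→25·(11−15)≡4=e (all mod 26).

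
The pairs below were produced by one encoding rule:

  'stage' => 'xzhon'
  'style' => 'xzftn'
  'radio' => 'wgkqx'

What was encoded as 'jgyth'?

In stage: s→x is +5, t→z is +6, a→h is +7, g→o is +8 — the shift increases by 1 each position. The shift increases by 1 at each position, starting from +5: 5, 6, 7, ….
Reversing it on jgyth: j−5=e, g−6=a, y−7=r, t−8=l, h−9=y.

early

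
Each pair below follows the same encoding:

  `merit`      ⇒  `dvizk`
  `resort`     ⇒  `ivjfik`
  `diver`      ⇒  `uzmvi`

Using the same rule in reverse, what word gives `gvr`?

pea

Each letter is shifted forward by 17 in the alphabet (a Caesar shift of +17).
Undoing it on gvr: g−17=p, v−17=e, r−17=a.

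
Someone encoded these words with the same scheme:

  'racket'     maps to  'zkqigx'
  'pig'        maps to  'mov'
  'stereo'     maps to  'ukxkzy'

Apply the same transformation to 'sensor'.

xuytky

The output letters match the input read backwards, each shifted +6: racket reversed is tekcar. Two steps: reverse the string, then apply a Caesar shift of +6.
Applying it to sensor: reverse → rosnes; then shift: r+6=x, o+6=u, s+6=y, n+6=t, e+6=k, s+6=y.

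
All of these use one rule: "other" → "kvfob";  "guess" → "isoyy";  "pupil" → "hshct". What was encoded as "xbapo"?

brave

o(14)→k(10) and t(19)→v(21) fit y≡23x+0 (mod 26); the inverse of 23 mod 26 is 17. This is an affine cipher: with a=0,…,z=25, each position x becomes (23x+0) mod 26.
Undoing it on xbapo: x(23)→17·(23−0)≡1=b; b(1)→17·(1−0)≡17=r; a(0)→17·(0−0)≡0=a; p(15)→17·(15−0)≡21=v; o(14)→17·(14−0)≡4=e (all mod 26).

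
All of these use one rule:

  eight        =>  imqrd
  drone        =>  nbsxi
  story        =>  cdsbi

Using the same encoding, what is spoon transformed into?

czssx

The shift depends on letter class: consonant g→q is +10, but vowel e→i is +4. Vowels shift forward by 4 and consonants shift forward by 10.
On spoon: s(cons)+10=c, p(cons)+10=z, o(vowel)+4=s, o(vowel)+4=s, n(cons)+10=x.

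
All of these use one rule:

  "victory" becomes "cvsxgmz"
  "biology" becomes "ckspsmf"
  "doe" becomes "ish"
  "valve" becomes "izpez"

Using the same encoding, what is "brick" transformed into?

ogmvf

The output letters match the input read backwards, each shifted +4: victory reversed is yrotciv. Two steps: reverse the string, then apply a Caesar shift of +4.
For brick: reverse → kcirb; then shift: k+4=o, c+4=g, i+4=m, r+4=v, b+4=f.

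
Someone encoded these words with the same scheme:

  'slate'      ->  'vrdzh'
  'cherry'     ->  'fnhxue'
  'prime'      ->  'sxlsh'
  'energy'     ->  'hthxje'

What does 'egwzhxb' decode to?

battery

Shifts by position in slate: pos 0: s→v (+3), pos 1: l→r (+6), pos 2: a→d (+3), pos 3: t→z (+6) — repeating every 2. It's a Vigenère-style cipher with numeric key [3,6]: position i shifts by key[i mod 2].
Reversing it on egwzhxb: e−3=b, g−6=a, w−3=t, z−6=t, h−3=e, x−6=r, b−3=y.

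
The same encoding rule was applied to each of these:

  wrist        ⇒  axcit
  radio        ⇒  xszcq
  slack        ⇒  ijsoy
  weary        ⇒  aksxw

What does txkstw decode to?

w(22)→a(0) and r(17)→x(23) fit y≡11x+18 (mod 26); the inverse of 11 mod 26 is 19. This is an affine cipher: with a=0,…,z=25, each position x becomes (11x+18) mod 26.
Decoding txkstw: t(19)→19·(19−18)≡19=t; x(23)→19·(23−18)≡17=r; k(10)→19·(10−18)≡4=e; s(18)→19·(18−18)≡0=a; t(19)→19·(19−18)≡19=t; w(22)→19·(22−18)≡24=y (all mod 26).

treaty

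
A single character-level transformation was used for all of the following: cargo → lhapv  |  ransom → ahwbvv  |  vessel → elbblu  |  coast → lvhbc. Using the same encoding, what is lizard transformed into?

upiham

The shift depends on letter class: consonant c→l is +9, but vowel a→h is +7. Vowels shift forward by 7 and consonants shift forward by 9.
On lizard: l(cons)+9=u, i(vowel)+7=p, z(cons)+9=i, a(vowel)+7=h, r(cons)+9=a, d(cons)+9=m.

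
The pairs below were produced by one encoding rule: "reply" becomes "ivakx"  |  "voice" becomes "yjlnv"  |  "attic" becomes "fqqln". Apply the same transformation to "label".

Each letter's alphabet position (a=0..z=25) is mapped through 17·x+5 mod 26 — an affine cipher.
On label: l(11)→17·11+5≡10=k; a(0)→17·0+5≡5=f; b(1)→17·1+5≡22=w; e(4)→17·4+5≡21=v; l(11)→17·11+5≡10=k (all mod 26).

kfwvk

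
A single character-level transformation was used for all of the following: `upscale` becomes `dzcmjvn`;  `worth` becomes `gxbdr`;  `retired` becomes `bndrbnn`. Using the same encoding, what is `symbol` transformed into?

ciwlxv

The shift depends on letter class: consonant p→z is +10, but vowel u→d is +9. The rule splits by letter class: vowels +9, consonants +10.
For symbol: s(cons)+10=c, y(cons)+10=i, m(cons)+10=w, b(cons)+10=l, o(vowel)+9=x, l(cons)+10=v.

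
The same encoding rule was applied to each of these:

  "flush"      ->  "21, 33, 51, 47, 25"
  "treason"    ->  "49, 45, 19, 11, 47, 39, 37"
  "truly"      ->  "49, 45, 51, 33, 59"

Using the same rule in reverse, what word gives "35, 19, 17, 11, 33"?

f(#6)→21 and l(#12)→33: differences scale by 2, so n = 2·pos + 9. The formula is n = 2×(alphabet index, a=1) + 9.
Undoing it on 35, 19, 17, 11, 33: 35→(35−9)÷2=13=m, 19→(19−9)÷2=5=e, 17→(17−9)÷2=4=d, 11→(11−9)÷2=1=a, 33→(33−9)÷2=12=l.

medal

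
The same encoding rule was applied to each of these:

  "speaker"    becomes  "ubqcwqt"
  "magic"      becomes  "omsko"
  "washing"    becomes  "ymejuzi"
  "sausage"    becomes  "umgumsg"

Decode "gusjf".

eight

Shifts by position in speaker: pos 0: s→u (+2), pos 1: p→b (+12), pos 2: e→q (+12), pos 3: a→c (+2), pos 4: k→w (+12), pos 5: e→q (+12) — repeating every 3. A repeating key of period 3 is used — shifts +2, +12, +12 over and over.
Undoing it on gusjf: g−2=e, u−12=i, s−12=g, j−2=h, f−12=t.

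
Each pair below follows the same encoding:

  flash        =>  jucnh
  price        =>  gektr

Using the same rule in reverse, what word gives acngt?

relay

The output letters match the input read backwards, each shifted +2: flash reversed is hsalf. Two steps: reverse the string, then apply a Caesar shift of +2.
Undoing it on acngt: shift back: a−2=y, c−2=a, n−2=l, g−2=e, t−2=r → yaler; then reverse → relay.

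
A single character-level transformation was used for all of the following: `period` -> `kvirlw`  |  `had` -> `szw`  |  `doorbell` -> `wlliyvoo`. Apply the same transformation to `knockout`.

pmlxplfg

Each pair mirrors across the alphabet (p↔k, e↔v, r↔i): positions sum to 25. This is the alphabet-reversal cipher (Atbash): a becomes z, b becomes y, etc.
On knockout: k↔p, n↔m, o↔l, c↔x, k↔p, o↔l, u↔f, t↔g.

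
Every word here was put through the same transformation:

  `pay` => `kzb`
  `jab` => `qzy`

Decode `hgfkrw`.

stupid

Each letter is replaced by its mirror in the alphabet: a↔z, b↔y, c↔x, and so on (the Atbash cipher).
Undoing it on hgfkrw: h↔s, g↔t, f↔u, k↔p, r↔i, w↔d.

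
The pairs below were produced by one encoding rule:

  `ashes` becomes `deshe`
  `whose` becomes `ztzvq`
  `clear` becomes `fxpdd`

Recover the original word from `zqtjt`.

Shifts by position in ashes: pos 0: a→d (+3), pos 1: s→e (+12), pos 2: h→s (+11), pos 3: e→h (+3), pos 4: s→e (+12) — repeating every 3. The shifts repeat in a cycle of length 3: positions 0,1,… shift by +3, +12, +11, then the pattern repeats.
Reversing it on zqtjt: z−3=w, q−12=e, t−11=i, j−3=g, t−12=h.

weigh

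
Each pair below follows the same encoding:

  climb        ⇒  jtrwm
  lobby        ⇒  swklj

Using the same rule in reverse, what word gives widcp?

pause

In climb: c→j is +7, l→t is +8, i→r is +9, m→w is +10 — the shift increases by 1 each position. The shift increases by 1 at each position, starting from +7: 7, 8, 9, ….
Decoding widcp: w−7=p, i−8=a, d−9=u, c−10=s, p−11=e.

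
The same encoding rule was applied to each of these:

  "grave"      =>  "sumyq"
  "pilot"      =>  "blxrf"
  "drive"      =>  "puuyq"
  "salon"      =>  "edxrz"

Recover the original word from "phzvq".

dense

Shifts by position in grave: pos 0: g→s (+12), pos 1: r→u (+3), pos 2: a→m (+12), pos 3: v→y (+3) — repeating every 2. A repeating key of period 2 is used — shifts +12, +3 over and over.
Undoing it on phzvq: p−12=d, h−3=e, z−12=n, v−3=s, q−12=e.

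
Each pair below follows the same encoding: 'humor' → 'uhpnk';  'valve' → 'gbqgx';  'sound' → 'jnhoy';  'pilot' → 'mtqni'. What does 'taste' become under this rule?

ibjix

Each letter's alphabet position (a=0..z=25) is mapped through 25·x+1 mod 26 — an affine cipher.
Applying it to taste: t(19)→25·19+1≡8=i; a(0)→25·0+1≡1=b; s(18)→25·18+1≡9=j; t(19)→25·19+1≡8=i; e(4)→25·4+1≡23=x (all mod 26).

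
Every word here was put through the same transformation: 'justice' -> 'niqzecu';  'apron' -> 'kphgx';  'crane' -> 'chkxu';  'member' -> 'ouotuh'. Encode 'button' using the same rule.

tizzgx

j(9)→n(13) and u(20)→i(8) fit y≡9x+10 (mod 26); the inverse of 9 mod 26 is 3. Treating letters as 0–25, the rule is x ↦ 9x + 10 (mod 26).
For button: b(1)→9·1+10≡19=t; u(20)→9·20+10≡8=i; t(19)→9·19+10≡25=z; t(19)→9·19+10≡25=z; o(14)→9·14+10≡6=g; n(13)→9·13+10≡23=x (all mod 26).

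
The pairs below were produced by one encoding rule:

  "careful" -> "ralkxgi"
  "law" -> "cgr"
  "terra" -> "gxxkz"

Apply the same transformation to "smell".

rrksy

The word is reversed, then every letter is shifted forward by 6.
Applying it to smell: reverse → llems; then shift: l+6=r, l+6=r, e+6=k, m+6=s, s+6=y.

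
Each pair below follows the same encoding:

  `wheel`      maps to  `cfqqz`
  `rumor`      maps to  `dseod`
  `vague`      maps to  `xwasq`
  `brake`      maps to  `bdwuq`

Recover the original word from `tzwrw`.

plaza

This is an affine cipher: with a=0,…,z=25, each position x becomes (5x+22) mod 26.
Decoding tzwrw: t(19)→21·(19−22)≡15=p; z(25)→21·(25−22)≡11=l; w(22)→21·(22−22)≡0=a; r(17)→21·(17−22)≡25=z; w(22)→21·(22−22)≡0=a (all mod 26).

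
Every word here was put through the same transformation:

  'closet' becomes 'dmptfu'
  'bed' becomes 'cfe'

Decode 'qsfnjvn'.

premium

Compare letters: c→d is +1, l→m is +1, o→p is +1 — a constant shift. It's a constant shift of +1 (ROT1).
Undoing it on qsfnjvn: q−1=p, s−1=r, f−1=e, n−1=m, j−1=i, v−1=u, n−1=m.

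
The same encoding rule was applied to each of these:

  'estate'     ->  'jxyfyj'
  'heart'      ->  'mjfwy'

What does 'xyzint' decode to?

Compare letters: e→j is +5, s→x is +5, t→y is +5 — a constant shift. This is a Caesar cipher with shift 5.
Undoing it on xyzint: x−5=s, y−5=t, z−5=u, i−5=d, n−5=i, t−5=o.

studio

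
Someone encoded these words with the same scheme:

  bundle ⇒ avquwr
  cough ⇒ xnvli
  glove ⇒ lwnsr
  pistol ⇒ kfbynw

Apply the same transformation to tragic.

Treating letters as 0–25, the rule is x ↦ 23x + 3 (mod 26).
Applying it to tragic: t(19)→23·19+3≡24=y; r(17)→23·17+3≡4=e; a(0)→23·0+3≡3=d; g(6)→23·6+3≡11=l; i(8)→23·8+3≡5=f; c(2)→23·2+3≡23=x (all mod 26).

yedlfx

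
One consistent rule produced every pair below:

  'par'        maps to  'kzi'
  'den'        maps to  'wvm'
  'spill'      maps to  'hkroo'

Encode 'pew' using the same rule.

Letters are reflected about the middle of the alphabet (position → 25−position): Atbash.
Applying it to pew: p↔k, e↔v, w↔d.

kvd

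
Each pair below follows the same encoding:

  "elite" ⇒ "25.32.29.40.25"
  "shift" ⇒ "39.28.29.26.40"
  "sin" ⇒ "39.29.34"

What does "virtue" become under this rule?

42.29.38.40.41.25

e is letter #5 and maps to 25: an offset of 20. The number is (letter's place in the alphabet, a=1) + 20.
For virtue: v=22→42, i=9→29, r=18→38, t=20→40, u=21→41, e=5→25.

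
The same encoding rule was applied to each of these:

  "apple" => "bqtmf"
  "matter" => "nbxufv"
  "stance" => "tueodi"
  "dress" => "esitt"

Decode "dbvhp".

Shifts by position in apple: pos 0: a→b (+1), pos 1: p→q (+1), pos 2: p→t (+4), pos 3: l→m (+1), pos 4: e→f (+1) — repeating every 3. It's a Vigenère-style cipher with numeric key [1,1,4]: position i shifts by key[i mod 3].
Undoing it on dbvhp: d−1=c, b−1=a, v−4=r, h−1=g, p−1=o.

cargo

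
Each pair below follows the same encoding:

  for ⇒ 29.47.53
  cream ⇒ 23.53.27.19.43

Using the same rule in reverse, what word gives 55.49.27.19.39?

The formula is n = 2×(alphabet index, a=1) + 17.
Undoing it on 55.49.27.19.39: 55→(55−17)÷2=19=s, 49→(49−17)÷2=16=p, 27→(27−17)÷2=5=e, 19→(19−17)÷2=1=a, 39→(39−17)÷2=11=k.

speak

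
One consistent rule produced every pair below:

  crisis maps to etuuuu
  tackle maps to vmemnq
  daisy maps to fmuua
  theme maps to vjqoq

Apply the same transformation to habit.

The rule splits by letter class: vowels +12, consonants +2.
Applying it to habit: h(cons)+2=j, a(vowel)+12=m, b(cons)+2=d, i(vowel)+12=u, t(cons)+2=v.

jmduv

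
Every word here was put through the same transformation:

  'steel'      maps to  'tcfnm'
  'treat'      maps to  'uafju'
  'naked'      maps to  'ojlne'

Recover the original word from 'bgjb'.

The shifts repeat in a cycle of length 2: positions 0,1,… shift by +1, +9, then the pattern repeats.
Decoding bgjb: b−1=a, g−9=x, j−1=i, b−9=s.

axis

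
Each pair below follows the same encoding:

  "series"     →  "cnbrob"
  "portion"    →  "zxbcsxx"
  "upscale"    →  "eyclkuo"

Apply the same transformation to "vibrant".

Shifts by position in series: pos 0: s→c (+10), pos 1: e→n (+9), pos 2: r→b (+10), pos 3: i→r (+9) — repeating every 2. The shifts repeat in a cycle of length 2: positions 0,1,… shift by +10, +9, then the pattern repeats.
On vibrant: v+10=f, i+9=r, b+10=l, r+9=a, a+10=k, n+9=w, t+10=d.

frlakwd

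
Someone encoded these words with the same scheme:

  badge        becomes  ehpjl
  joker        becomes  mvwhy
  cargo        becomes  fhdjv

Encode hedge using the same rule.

klpjl

Shifts by position in badge: pos 0: b→e (+3), pos 1: a→h (+7), pos 2: d→p (+12), pos 3: g→j (+3), pos 4: e→l (+7) — repeating every 3. A repeating key of period 3 is used — shifts +3, +7, +12 over and over.
On hedge: h+3=k, e+7=l, d+12=p, g+3=j, e+7=l.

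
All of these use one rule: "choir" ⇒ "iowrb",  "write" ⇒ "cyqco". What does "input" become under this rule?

ouxdd

In choir: c→i is +6, h→o is +7, o→w is +8, i→r is +9 — the shift increases by 1 each position. The shift increases by 1 at each position, starting from +6: 6, 7, 8, ….
For input: i+6=o, n+7=u, p+8=x, u+9=d, t+10=d.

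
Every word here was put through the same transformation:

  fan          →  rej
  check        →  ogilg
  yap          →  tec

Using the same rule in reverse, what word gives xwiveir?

The output letters match the input read backwards, each shifted +4: fan reversed is naf. The word is reversed, then every letter is shifted forward by 4.
Reversing it on xwiveir: shift back: x−4=t, w−4=s, i−4=e, v−4=r, e−4=a, i−4=e, r−4=n → tseraen; then reverse → nearest.

nearest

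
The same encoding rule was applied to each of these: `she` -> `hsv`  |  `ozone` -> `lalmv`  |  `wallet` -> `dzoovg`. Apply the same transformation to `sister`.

hrhgvi

Each pair mirrors across the alphabet (s↔h, h↔s, e↔v): positions sum to 25. This is the alphabet-reversal cipher (Atbash): a becomes z, b becomes y, etc.
On sister: s↔h, i↔r, s↔h, t↔g, e↔v, r↔i.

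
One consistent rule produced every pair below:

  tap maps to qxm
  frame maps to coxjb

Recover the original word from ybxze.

beach

Compare letters: t→q is +23, a→x is +23, p→m is +23 — a constant shift. This is a Caesar cipher with shift 23.
Reversing it on ybxze: y−23=b, b−23=e, x−23=a, z−23=c, e−23=h.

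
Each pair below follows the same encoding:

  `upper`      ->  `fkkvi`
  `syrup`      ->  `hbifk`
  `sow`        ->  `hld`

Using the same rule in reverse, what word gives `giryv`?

Each pair mirrors across the alphabet (u↔f, p↔k, p↔k): positions sum to 25. Each letter is replaced by its mirror in the alphabet: a↔z, b↔y, c↔x, and so on (the Atbash cipher).
Undoing it on giryv: g↔t, i↔r, r↔i, y↔b, v↔e.

tribe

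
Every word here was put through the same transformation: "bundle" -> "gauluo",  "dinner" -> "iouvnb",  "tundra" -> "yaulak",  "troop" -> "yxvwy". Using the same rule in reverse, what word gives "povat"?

In bundle: b→g is +5, u→a is +6, n→u is +7, d→l is +8 — the shift increases by 1 each position. The shift increases by 1 at each position, starting from +5: 5, 6, 7, ….
Decoding povat: p−5=k, o−6=i, v−7=o, a−8=s, t−9=k.

kiosk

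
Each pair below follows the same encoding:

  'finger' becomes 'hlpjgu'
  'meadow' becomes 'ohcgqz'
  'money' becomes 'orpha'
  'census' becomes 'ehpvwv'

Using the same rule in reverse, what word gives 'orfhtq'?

modern

Shifts by position in finger: pos 0: f→h (+2), pos 1: i→l (+3), pos 2: n→p (+2), pos 3: g→j (+3) — repeating every 2. It's a Vigenère-style cipher with numeric key [2,3]: position i shifts by key[i mod 2].
Reversing it on orfhtq: o−2=m, r−3=o, f−2=d, h−3=e, t−2=r, q−3=n.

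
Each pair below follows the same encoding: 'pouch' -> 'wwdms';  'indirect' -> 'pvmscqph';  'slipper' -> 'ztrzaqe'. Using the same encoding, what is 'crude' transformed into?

jzdnp

Letter i (0-indexed) is shifted by i+7, so successive shifts are 7, 8, 9, ….
For crude: c+7=j, r+8=z, u+9=d, d+10=n, e+11=p.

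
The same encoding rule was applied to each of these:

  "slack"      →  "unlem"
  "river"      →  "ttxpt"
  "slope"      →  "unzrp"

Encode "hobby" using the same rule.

jzdda

The shift depends on letter class: consonant s→u is +2, but vowel a→l is +11. Vowels shift forward by 11 and consonants shift forward by 2.
For hobby: h(cons)+2=j, o(vowel)+11=z, b(cons)+2=d, b(cons)+2=d, y(cons)+2=a.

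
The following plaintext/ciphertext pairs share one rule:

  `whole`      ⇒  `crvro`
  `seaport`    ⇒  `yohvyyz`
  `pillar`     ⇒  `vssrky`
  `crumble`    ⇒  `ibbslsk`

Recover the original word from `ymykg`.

A repeating key of period 3 is used — shifts +6, +10, +7 over and over.
Decoding ymykg: y−6=s, m−10=c, y−7=r, k−6=e, g−10=w.

screw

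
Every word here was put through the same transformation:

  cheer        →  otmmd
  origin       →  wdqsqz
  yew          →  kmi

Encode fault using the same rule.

The shift depends on letter class: consonant c→o is +12, but vowel e→m is +8. The rule splits by letter class: vowels +8, consonants +12.
On fault: f(cons)+12=r, a(vowel)+8=i, u(vowel)+8=c, l(cons)+12=x, t(cons)+12=f.

ricxf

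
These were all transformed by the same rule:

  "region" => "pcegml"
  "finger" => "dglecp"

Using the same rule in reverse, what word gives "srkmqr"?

Compare letters: r→p is +24, e→c is +24, g→e is +24 — a constant shift. Every letter moves 24 places later in the alphabet, wrapping around z→a.
Decoding srkmqr: s−24=u, r−24=t, k−24=m, m−24=o, q−24=s, r−24=t.

utmost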